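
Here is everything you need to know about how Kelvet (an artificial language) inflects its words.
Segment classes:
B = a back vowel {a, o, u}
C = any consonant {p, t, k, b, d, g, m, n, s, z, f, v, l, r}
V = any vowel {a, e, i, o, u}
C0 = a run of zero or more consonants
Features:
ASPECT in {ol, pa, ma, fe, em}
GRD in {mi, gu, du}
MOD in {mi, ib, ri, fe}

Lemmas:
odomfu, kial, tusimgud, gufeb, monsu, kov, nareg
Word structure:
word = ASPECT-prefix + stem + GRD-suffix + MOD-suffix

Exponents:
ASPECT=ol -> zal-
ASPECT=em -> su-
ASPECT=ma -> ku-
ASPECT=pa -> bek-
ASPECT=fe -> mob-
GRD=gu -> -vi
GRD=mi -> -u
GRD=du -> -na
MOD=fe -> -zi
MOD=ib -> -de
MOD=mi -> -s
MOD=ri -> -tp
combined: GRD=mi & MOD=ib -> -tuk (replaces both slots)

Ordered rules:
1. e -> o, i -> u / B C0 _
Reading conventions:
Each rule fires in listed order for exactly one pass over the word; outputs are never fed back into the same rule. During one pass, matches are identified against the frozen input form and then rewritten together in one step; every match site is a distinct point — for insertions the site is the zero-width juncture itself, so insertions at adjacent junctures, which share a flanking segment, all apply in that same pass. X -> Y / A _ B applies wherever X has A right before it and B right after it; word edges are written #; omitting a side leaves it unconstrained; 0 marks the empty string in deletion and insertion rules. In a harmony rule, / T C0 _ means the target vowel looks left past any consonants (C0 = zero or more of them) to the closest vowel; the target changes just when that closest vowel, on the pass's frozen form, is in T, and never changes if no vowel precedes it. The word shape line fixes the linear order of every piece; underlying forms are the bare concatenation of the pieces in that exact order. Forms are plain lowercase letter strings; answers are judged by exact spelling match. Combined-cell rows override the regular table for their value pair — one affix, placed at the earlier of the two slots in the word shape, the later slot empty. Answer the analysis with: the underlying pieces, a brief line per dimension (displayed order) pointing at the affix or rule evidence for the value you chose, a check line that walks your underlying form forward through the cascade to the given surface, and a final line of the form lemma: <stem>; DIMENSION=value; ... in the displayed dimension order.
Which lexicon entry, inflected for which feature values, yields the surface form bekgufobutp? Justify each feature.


underlying: bek-gufeb-u-tp
ASPECT=pa - signalled by the affix bek-
GRD=mi - signalled by the affix -u
MOD=ri - signalled by the affix -tp
check: bekgufebutp -> bekgufobutp
lemma: gufeb; ASPECT=pa; GRD=mi; MOD=ri


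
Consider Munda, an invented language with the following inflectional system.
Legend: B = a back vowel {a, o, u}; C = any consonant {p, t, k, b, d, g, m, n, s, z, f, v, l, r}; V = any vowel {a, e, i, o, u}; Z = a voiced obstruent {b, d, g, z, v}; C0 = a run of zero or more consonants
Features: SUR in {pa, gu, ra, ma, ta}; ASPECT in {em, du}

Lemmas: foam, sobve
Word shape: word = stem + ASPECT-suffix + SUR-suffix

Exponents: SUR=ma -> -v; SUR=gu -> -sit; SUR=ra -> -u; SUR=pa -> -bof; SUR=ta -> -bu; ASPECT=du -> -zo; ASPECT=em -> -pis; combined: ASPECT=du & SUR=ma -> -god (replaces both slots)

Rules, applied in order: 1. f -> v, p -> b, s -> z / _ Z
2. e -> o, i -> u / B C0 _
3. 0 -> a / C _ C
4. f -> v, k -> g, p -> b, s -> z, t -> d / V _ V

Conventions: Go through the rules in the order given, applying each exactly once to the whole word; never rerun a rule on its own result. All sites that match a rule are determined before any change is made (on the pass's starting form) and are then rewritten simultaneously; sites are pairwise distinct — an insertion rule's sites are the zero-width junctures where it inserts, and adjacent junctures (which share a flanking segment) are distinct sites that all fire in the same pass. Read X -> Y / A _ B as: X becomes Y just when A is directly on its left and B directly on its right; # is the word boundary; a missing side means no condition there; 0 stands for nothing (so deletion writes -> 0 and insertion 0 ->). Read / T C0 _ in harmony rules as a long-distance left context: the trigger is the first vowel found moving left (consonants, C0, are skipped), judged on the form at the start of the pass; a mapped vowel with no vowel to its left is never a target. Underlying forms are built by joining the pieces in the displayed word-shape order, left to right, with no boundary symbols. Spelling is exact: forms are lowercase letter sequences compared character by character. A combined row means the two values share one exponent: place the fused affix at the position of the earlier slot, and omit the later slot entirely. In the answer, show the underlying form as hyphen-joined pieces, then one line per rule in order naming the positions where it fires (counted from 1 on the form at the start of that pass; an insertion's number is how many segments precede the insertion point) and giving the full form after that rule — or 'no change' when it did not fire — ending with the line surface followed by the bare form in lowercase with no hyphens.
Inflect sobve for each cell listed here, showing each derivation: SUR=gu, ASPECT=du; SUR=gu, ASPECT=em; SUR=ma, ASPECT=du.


cell SUR=gu, ASPECT=du:
underlying: sobve-zo-sit
1. f -> v, p -> b, s -> z / _ Z: no change
2. e -> o, i -> u / B C0 _: fires at position(s) 5, 9: sobvozosut
3. 0 -> a / C _ C: inserts after position(s) 3: sobavozosut
4. f -> v, k -> g, p -> b, s -> z, t -> d / V _ V: fires at position(s) 9: sobavozozut
surface: sobavozozut

cell SUR=gu, ASPECT=em:
underlying: sobve-pis-sit
1. f -> v, p -> b, s -> z / _ Z: no change
2. e -> o, i -> u / B C0 _: fires at position(s) 5: sobvopissit
3. 0 -> a / C _ C: inserts after position(s) 3, 8: sobavopisasit
4. f -> v, k -> g, p -> b, s -> z, t -> d / V _ V: fires at position(s) 7, 9, 11: sobavobizazit
surface: sobavobizazit

cell SUR=ma, ASPECT=du:
underlying: sobve-god
1. f -> v, p -> b, s -> z / _ Z: no change
2. e -> o, i -> u / B C0 _: fires at position(s) 5: sobvogod
3. 0 -> a / C _ C: inserts after position(s) 3: sobavogod
4. f -> v, k -> g, p -> b, s -> z, t -> d / V _ V: no change
surface: sobavogod


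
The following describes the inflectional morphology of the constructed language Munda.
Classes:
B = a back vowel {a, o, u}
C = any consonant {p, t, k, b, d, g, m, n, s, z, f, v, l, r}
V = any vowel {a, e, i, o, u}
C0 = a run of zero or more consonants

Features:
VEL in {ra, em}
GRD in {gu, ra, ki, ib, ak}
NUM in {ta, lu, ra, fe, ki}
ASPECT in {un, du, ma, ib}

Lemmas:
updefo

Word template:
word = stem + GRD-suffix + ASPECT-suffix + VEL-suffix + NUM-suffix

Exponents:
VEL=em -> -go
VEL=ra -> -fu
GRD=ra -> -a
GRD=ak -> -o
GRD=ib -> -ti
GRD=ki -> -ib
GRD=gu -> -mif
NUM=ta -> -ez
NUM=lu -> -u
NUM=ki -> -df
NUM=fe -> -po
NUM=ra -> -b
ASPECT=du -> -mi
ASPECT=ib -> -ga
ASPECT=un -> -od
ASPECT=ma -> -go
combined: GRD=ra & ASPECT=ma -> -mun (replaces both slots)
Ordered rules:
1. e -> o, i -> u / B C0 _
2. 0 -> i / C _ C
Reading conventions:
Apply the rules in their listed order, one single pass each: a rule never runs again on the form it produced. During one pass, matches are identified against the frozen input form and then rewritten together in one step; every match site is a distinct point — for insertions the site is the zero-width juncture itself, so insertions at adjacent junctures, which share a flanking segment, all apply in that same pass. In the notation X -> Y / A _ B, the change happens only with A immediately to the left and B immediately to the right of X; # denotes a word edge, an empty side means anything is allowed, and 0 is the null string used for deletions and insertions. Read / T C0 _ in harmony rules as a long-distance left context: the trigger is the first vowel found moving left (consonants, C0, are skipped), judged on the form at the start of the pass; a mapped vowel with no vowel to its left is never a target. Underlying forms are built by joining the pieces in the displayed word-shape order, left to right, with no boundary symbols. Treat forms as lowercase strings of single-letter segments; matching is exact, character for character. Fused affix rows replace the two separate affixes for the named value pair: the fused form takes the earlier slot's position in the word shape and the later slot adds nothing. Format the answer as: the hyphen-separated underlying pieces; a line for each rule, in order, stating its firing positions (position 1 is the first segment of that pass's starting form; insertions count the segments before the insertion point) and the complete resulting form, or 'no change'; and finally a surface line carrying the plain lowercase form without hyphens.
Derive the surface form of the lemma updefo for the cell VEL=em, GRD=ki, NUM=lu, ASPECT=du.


underlying: updefo-ib-mi-go-u
1. e -> o, i -> u / B C0 _: fires at position(s) 4, 7: updofoubmigou
2. 0 -> i / C _ C: inserts after position(s) 2, 8: upidofoubimigou
surface: upidofoubimigou


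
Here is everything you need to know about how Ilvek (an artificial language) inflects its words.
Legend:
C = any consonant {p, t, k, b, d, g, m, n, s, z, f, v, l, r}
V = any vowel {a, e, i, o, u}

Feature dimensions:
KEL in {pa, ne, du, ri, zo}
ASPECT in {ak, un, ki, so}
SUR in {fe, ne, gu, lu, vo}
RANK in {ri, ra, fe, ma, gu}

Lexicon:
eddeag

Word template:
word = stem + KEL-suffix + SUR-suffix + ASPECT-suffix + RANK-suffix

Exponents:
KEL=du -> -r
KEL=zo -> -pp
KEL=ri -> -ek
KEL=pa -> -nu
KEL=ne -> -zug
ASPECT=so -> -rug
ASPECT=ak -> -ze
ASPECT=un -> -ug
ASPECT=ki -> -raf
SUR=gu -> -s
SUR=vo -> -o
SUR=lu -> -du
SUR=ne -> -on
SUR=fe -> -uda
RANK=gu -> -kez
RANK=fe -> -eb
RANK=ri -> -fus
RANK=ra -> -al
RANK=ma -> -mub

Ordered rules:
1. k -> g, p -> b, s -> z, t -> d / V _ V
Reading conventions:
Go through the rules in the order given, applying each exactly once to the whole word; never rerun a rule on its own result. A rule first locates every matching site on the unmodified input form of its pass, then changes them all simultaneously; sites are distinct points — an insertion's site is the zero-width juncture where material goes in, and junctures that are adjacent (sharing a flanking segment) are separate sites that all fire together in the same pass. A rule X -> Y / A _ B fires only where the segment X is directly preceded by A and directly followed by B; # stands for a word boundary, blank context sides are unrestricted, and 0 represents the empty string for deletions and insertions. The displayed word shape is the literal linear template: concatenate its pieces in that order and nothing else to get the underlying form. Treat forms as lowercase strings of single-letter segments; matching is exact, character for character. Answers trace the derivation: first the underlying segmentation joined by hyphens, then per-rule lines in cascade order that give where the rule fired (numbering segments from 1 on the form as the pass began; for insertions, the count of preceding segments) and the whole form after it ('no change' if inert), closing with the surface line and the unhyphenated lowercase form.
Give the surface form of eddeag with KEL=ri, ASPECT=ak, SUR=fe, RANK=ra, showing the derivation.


underlying: eddeag-ek-uda-ze-al
1. k -> g, p -> b, s -> z, t -> d / V _ V: fires at position(s) 8: eddeagegudazeal
surface: eddeagegudazeal


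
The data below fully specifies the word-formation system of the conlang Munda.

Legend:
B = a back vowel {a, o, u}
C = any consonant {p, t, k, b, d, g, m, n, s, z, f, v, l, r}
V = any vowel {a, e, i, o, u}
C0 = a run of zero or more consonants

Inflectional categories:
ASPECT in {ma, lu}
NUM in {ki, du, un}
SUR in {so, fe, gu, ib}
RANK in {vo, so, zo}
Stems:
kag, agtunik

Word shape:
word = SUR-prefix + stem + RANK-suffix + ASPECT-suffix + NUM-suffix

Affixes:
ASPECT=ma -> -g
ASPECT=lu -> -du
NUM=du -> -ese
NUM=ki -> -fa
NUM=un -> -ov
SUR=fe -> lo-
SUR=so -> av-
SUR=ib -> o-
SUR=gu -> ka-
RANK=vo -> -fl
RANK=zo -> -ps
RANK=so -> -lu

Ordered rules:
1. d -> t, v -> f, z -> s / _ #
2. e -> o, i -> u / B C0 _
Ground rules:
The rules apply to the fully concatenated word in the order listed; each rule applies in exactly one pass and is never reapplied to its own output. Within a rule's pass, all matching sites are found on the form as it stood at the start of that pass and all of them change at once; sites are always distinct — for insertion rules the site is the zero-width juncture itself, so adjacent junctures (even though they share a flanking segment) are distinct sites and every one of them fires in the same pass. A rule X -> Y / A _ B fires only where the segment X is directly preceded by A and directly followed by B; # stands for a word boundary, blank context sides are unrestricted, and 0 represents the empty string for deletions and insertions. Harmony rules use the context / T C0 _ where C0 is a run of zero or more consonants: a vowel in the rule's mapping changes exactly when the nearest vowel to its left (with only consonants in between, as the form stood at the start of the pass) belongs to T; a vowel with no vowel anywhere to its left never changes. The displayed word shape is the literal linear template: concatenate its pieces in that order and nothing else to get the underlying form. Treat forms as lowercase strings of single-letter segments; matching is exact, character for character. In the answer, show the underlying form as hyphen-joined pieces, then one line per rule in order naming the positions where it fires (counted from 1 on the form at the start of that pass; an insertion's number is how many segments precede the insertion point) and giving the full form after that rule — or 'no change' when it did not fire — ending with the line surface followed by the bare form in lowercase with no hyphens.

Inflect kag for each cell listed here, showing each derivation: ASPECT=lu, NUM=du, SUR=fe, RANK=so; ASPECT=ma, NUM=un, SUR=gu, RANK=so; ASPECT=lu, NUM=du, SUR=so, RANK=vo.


cell ASPECT=lu, NUM=du, SUR=fe, RANK=so:
underlying: lo-kag-lu-du-ese
1. d -> t, v -> f, z -> s / _ #: no change
2. e -> o, i -> u / B C0 _: fires at position(s) 10: lokagluduose
surface: lokagluduose

cell ASPECT=ma, NUM=un, SUR=gu, RANK=so:
underlying: ka-kag-lu-g-ov
1. d -> t, v -> f, z -> s / _ #: fires at position(s) 10: kakaglugof
2. e -> o, i -> u / B C0 _: no change
surface: kakaglugof

cell ASPECT=lu, NUM=du, SUR=so, RANK=vo:
underlying: av-kag-fl-du-ese
1. d -> t, v -> f, z -> s / _ #: no change
2. e -> o, i -> u / B C0 _: fires at position(s) 10: avkagflduose
surface: avkagflduose


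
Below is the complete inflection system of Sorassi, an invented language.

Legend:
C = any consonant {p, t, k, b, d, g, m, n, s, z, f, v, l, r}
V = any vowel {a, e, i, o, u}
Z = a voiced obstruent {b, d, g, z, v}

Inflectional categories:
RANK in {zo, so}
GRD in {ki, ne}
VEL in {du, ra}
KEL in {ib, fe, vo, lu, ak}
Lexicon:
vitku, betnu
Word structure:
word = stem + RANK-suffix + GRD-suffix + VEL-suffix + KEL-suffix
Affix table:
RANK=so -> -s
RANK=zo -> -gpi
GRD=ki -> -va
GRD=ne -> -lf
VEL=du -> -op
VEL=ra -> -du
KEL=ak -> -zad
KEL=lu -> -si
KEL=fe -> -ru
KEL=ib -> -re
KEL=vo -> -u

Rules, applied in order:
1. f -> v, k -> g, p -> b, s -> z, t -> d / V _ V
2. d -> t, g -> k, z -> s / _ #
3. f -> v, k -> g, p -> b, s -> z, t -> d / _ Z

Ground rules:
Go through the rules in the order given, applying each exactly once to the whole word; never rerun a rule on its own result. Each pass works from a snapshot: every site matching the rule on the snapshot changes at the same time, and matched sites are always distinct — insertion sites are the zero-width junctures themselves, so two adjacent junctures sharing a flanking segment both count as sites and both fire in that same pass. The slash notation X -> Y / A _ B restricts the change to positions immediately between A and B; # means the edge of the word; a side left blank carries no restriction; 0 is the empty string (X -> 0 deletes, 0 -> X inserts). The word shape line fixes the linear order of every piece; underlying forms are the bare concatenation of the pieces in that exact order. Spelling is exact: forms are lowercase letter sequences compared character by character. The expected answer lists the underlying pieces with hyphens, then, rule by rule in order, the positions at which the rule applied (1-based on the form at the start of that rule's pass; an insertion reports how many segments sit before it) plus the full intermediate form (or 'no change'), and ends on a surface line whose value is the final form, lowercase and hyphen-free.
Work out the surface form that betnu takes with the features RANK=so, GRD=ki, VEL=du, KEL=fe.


underlying: betnu-s-va-op-ru
1. f -> v, k -> g, p -> b, s -> z, t -> d / V _ V: no change
2. d -> t, g -> k, z -> s / _ #: no change
3. f -> v, k -> g, p -> b, s -> z, t -> d / _ Z: fires at position(s) 6: betnuzvaopru
surface: betnuzvaopru


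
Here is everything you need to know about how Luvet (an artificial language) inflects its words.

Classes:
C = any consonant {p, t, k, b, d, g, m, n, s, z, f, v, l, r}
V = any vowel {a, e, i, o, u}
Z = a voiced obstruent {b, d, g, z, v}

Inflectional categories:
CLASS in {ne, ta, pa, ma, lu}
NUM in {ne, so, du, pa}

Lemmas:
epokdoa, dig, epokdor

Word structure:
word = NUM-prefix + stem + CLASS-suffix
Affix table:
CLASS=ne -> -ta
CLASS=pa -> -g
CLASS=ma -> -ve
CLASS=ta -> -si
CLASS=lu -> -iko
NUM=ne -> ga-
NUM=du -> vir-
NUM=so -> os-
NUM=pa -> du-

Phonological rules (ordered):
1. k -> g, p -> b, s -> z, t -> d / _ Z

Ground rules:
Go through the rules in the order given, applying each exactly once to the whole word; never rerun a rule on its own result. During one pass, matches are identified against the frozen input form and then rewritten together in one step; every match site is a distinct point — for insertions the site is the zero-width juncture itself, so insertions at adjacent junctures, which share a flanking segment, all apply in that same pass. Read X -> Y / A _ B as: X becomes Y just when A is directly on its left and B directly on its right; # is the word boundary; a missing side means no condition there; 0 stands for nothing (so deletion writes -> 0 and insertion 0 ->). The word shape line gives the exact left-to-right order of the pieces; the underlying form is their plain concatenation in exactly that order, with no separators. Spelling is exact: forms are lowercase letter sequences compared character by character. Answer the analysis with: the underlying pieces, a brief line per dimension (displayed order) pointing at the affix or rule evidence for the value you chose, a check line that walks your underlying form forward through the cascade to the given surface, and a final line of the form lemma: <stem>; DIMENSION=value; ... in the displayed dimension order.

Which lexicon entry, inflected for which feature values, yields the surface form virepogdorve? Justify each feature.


underlying: vir-epokdor-ve
CLASS=ma - signalled by the affix -ve
NUM=du - signalled by the affix vir-
check: virepokdorve -> virepogdorve
lemma: epokdor; CLASS=ma; NUM=du


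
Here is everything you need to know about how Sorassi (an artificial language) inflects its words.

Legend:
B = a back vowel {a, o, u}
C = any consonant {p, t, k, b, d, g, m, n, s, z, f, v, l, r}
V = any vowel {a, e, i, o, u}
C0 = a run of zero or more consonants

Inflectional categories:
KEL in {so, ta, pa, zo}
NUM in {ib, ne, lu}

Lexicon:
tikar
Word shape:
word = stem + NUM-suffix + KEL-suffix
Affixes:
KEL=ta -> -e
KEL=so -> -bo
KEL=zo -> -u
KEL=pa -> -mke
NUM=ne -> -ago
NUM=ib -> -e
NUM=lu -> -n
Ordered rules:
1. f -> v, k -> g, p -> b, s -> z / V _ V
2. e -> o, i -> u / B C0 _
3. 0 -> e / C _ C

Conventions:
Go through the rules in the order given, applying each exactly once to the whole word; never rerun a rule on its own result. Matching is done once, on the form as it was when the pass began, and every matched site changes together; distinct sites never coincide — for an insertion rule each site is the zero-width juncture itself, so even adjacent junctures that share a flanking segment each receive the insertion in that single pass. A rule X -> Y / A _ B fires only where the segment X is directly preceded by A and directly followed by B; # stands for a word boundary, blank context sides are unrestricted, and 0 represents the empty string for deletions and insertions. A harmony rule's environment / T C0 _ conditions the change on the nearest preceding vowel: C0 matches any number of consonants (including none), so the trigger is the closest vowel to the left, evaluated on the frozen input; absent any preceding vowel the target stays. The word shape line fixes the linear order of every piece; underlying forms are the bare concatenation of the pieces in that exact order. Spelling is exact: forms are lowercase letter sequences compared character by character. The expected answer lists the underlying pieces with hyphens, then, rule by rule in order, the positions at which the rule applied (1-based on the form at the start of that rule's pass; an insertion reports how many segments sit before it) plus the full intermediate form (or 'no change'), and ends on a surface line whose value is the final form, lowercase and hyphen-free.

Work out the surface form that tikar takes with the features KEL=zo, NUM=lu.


underlying: tikar-n-u
1. f -> v, k -> g, p -> b, s -> z / V _ V: fires at position(s) 3: tigarnu
2. e -> o, i -> u / B C0 _: no change
3. 0 -> e / C _ C: inserts after position(s) 5: tigarenu
surface: tigarenu


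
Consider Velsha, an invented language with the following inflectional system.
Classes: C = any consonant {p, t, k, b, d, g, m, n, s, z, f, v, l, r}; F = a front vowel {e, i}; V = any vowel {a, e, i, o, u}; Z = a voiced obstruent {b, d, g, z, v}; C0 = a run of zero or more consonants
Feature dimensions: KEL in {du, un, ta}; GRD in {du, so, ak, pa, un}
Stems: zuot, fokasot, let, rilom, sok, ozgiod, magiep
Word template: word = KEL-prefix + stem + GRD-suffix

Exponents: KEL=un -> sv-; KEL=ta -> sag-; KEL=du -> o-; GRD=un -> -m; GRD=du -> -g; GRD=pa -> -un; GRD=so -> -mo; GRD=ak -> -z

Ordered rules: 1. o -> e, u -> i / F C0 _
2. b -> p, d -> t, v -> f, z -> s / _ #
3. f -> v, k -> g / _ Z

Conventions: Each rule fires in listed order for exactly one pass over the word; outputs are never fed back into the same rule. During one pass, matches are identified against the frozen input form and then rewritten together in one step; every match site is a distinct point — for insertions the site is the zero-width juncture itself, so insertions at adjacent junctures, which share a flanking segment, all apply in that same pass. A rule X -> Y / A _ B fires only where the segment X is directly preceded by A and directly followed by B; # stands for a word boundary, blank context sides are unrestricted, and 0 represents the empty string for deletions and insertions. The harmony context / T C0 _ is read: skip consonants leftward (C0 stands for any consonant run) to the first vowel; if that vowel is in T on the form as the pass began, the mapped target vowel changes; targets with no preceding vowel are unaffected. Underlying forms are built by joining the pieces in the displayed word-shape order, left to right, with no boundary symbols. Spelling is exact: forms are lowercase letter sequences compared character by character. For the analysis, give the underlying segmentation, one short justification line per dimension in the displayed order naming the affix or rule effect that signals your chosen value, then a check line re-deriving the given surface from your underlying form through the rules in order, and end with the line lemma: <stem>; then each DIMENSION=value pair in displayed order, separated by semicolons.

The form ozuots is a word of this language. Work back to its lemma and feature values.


underlying: o-zuot-z
KEL=du - signalled by the affix o-
GRD=ak - signalled by the affix -z
check: ozuotz -> ozuotz -> ozuots -> ozuots
lemma: zuot; KEL=du; GRD=ak


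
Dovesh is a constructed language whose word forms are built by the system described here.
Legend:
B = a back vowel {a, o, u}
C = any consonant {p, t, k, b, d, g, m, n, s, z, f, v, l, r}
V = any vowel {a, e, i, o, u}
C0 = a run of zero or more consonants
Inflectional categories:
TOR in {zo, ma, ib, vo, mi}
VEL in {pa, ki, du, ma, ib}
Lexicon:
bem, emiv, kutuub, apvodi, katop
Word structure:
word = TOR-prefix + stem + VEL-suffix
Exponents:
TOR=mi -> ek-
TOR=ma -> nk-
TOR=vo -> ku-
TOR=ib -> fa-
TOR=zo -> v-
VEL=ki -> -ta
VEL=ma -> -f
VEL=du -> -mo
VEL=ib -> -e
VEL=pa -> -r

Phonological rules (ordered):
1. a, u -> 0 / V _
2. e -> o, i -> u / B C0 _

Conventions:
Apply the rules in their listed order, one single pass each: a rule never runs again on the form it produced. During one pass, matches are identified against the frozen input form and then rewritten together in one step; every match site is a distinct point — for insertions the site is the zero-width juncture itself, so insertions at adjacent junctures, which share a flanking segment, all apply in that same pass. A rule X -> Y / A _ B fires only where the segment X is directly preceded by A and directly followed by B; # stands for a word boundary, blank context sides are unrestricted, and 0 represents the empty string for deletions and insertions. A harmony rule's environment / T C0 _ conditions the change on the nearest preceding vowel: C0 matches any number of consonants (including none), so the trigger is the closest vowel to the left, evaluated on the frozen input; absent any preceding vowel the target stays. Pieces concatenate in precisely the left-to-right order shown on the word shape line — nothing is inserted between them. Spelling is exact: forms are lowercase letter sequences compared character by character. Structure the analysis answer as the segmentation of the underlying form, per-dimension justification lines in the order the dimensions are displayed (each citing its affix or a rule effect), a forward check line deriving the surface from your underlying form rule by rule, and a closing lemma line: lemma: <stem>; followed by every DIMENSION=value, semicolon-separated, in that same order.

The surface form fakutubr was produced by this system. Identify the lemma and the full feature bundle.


underlying: fa-kutuub-r
TOR=ib - signalled by the affix fa-
VEL=pa - signalled by the affix -r
check: fakutuubr -> fakutubr -> fakutubr
lemma: kutuub; TOR=ib; VEL=pa


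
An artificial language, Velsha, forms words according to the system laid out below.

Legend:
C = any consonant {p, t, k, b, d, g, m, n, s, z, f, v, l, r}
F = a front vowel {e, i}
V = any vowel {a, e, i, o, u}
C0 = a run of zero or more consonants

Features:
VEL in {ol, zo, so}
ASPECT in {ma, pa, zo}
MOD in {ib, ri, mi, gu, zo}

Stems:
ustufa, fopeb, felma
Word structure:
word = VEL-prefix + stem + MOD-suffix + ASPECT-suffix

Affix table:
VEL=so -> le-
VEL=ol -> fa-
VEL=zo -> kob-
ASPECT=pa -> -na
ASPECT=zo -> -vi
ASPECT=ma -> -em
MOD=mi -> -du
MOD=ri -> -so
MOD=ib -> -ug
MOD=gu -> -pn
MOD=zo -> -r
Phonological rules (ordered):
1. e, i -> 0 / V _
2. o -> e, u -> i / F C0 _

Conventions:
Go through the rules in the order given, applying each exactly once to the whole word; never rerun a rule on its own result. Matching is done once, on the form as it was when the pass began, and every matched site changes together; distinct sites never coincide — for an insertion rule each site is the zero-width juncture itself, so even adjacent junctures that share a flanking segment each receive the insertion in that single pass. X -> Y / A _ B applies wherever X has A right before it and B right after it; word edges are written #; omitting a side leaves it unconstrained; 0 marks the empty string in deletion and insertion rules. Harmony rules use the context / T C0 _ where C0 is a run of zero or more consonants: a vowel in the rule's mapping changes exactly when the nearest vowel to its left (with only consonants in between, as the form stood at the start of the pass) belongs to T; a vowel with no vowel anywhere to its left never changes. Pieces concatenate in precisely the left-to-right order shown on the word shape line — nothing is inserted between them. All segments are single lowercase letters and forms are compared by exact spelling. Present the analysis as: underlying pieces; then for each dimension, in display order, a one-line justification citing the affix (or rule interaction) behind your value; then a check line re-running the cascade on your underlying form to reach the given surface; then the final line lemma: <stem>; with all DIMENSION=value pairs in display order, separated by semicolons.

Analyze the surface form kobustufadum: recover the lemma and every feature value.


underlying: kob-ustufa-du-em
VEL=zo - signalled by the affix kob-
ASPECT=ma - signalled by the affix -em
MOD=mi - signalled by the affix -du
check: kobustufaduem -> kobustufadum -> kobustufadum
lemma: ustufa; VEL=zo; ASPECT=ma; MOD=mi


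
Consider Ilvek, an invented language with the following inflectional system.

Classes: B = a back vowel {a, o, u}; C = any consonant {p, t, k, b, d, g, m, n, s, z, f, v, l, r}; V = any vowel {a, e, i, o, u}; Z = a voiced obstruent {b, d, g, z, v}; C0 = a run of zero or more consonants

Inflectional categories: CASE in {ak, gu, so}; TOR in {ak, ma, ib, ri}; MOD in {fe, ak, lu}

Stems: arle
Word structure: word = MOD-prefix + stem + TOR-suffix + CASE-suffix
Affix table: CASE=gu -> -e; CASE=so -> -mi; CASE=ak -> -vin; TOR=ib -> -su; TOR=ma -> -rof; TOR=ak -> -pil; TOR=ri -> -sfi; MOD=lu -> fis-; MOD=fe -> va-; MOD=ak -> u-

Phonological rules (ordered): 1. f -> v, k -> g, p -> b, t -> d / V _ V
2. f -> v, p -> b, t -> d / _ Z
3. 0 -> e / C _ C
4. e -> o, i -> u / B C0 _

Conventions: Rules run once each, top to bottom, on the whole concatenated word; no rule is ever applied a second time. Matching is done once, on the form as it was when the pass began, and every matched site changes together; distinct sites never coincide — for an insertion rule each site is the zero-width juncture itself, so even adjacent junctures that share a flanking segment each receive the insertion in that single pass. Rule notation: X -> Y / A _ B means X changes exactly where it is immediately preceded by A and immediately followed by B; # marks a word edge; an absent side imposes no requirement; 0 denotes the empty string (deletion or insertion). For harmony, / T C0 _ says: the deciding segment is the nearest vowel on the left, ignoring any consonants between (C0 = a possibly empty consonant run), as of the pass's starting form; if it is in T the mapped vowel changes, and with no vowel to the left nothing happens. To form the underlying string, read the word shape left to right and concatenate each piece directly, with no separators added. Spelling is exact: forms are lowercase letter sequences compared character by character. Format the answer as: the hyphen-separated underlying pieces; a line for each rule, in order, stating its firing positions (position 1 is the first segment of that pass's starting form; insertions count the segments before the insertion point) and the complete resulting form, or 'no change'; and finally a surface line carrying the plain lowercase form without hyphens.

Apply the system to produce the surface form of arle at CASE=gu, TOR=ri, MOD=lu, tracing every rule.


underlying: fis-arle-sfi-e
1. f -> v, k -> g, p -> b, t -> d / V _ V: no change
2. f -> v, p -> b, t -> d / _ Z: no change
3. 0 -> e / C _ C: inserts after position(s) 5, 8: fisarelesefie
4. e -> o, i -> u / B C0 _: fires at position(s) 6: fisarolesefie
surface: fisarolesefie


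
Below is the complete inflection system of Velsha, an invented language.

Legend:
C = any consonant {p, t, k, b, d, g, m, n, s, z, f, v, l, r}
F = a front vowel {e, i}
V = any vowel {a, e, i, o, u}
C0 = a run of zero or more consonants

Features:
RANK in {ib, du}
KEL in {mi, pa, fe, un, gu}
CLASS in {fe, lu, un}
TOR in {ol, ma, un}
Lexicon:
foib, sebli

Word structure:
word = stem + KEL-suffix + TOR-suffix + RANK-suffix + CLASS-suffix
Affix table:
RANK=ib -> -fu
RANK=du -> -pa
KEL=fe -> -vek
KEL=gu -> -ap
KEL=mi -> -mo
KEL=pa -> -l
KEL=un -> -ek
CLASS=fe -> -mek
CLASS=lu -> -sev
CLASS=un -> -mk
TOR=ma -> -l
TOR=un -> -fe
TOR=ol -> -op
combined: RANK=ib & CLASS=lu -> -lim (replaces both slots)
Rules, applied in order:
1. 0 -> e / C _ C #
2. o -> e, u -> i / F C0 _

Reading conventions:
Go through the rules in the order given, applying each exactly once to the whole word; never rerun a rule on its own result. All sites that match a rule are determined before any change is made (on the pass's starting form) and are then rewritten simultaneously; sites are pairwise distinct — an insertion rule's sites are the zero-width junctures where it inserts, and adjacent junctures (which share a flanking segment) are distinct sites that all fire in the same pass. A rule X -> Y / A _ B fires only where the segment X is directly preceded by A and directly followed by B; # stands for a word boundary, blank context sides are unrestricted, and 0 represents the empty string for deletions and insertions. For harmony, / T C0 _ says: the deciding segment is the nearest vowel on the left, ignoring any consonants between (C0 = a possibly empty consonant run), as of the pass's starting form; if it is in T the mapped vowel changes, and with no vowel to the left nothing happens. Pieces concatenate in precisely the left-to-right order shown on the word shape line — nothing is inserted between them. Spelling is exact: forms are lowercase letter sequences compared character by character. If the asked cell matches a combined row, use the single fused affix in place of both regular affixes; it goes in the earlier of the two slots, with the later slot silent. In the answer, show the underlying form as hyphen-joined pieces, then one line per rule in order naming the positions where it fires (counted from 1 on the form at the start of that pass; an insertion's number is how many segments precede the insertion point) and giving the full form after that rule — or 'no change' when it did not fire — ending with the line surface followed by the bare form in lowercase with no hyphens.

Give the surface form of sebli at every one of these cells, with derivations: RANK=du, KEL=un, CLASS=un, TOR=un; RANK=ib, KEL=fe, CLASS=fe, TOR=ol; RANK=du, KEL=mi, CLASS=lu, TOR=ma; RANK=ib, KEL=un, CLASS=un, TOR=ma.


cell RANK=du, KEL=un, CLASS=un, TOR=un:
underlying: sebli-ek-fe-pa-mk
1. 0 -> e / C _ C #: inserts after position(s) 12: sebliekfepamek
2. o -> e, u -> i / F C0 _: no change
surface: sebliekfepamek

cell RANK=ib, KEL=fe, CLASS=fe, TOR=ol:
underlying: sebli-vek-op-fu-mek
1. 0 -> e / C _ C #: no change
2. o -> e, u -> i / F C0 _: fires at position(s) 9: seblivekepfumek
surface: seblivekepfumek

cell RANK=du, KEL=mi, CLASS=lu, TOR=ma:
underlying: sebli-mo-l-pa-sev
1. 0 -> e / C _ C #: no change
2. o -> e, u -> i / F C0 _: fires at position(s) 7: seblimelpasev
surface: seblimelpasev

cell RANK=ib, KEL=un, CLASS=un, TOR=ma:
underlying: sebli-ek-l-fu-mk
1. 0 -> e / C _ C #: inserts after position(s) 11: seblieklfumek
2. o -> e, u -> i / F C0 _: fires at position(s) 10: seblieklfimek
surface: seblieklfimek


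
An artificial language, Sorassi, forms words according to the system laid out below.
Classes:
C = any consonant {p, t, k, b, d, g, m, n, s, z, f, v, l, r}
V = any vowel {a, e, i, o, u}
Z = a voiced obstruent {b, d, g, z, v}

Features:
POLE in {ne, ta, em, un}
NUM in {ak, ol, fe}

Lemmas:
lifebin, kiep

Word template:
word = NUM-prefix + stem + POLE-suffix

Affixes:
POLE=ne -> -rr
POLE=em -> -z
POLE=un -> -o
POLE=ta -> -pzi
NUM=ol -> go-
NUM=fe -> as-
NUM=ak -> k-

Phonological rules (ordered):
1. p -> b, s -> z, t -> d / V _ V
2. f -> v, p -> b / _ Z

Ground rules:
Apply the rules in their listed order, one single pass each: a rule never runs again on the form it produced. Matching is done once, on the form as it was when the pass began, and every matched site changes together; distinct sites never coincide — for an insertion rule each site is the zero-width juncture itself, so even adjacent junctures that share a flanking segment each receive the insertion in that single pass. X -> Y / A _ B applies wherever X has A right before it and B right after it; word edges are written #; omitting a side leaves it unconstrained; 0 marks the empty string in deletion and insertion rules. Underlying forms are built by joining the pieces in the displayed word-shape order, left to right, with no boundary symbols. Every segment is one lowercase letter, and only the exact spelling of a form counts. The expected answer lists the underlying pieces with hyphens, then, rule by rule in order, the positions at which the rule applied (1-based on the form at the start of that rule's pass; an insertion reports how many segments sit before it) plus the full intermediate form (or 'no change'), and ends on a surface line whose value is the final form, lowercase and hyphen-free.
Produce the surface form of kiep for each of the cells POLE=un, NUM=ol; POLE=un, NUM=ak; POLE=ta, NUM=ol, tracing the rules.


cell POLE=un, NUM=ol:
underlying: go-kiep-o
1. p -> b, s -> z, t -> d / V _ V: fires at position(s) 6: gokiebo
2. f -> v, p -> b / _ Z: no change
surface: gokiebo

cell POLE=un, NUM=ak:
underlying: k-kiep-o
1. p -> b, s -> z, t -> d / V _ V: fires at position(s) 5: kkiebo
2. f -> v, p -> b / _ Z: no change
surface: kkiebo

cell POLE=ta, NUM=ol:
underlying: go-kiep-pzi
1. p -> b, s -> z, t -> d / V _ V: no change
2. f -> v, p -> b / _ Z: fires at position(s) 7: gokiepbzi
surface: gokiepbzi


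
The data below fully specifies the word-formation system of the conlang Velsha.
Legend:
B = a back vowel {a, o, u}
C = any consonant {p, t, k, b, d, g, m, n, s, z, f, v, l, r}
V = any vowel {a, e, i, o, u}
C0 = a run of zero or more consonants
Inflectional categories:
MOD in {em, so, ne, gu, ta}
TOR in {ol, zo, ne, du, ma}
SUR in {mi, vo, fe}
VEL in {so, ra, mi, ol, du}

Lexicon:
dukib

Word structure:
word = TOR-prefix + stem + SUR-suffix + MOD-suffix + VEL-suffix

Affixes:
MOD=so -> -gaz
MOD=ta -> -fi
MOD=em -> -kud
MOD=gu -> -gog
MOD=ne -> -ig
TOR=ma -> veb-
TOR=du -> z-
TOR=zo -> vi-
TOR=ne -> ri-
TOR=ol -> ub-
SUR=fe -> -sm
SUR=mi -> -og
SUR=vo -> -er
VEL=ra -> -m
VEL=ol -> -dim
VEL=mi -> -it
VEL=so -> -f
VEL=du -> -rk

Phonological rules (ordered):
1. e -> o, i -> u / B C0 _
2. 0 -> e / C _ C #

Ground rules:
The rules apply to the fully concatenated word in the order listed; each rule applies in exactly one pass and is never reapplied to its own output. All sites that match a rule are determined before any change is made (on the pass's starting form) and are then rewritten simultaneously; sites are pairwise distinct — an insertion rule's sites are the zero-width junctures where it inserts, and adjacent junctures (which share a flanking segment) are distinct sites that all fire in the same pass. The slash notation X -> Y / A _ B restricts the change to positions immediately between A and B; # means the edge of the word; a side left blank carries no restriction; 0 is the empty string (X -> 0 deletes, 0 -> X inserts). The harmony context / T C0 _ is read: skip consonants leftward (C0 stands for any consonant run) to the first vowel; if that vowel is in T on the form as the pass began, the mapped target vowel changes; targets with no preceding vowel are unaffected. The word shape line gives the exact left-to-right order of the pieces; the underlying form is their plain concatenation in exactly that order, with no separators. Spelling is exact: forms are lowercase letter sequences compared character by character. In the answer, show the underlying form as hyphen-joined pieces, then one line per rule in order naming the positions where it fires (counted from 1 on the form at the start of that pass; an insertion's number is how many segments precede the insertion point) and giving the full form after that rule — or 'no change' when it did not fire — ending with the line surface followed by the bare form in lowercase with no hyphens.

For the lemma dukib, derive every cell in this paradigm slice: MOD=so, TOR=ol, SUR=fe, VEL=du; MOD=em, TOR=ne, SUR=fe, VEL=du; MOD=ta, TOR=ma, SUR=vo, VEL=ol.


cell MOD=so, TOR=ol, SUR=fe, VEL=du:
underlying: ub-dukib-sm-gaz-rk
1. e -> o, i -> u / B C0 _: fires at position(s) 6: ubdukubsmgazrk
2. 0 -> e / C _ C #: inserts after position(s) 13: ubdukubsmgazrek
surface: ubdukubsmgazrek

cell MOD=em, TOR=ne, SUR=fe, VEL=du:
underlying: ri-dukib-sm-kud-rk
1. e -> o, i -> u / B C0 _: fires at position(s) 6: ridukubsmkudrk
2. 0 -> e / C _ C #: inserts after position(s) 13: ridukubsmkudrek
surface: ridukubsmkudrek

cell MOD=ta, TOR=ma, SUR=vo, VEL=ol:
underlying: veb-dukib-er-fi-dim
1. e -> o, i -> u / B C0 _: fires at position(s) 7: vebdukuberfidim
2. 0 -> e / C _ C #: no change
surface: vebdukuberfidim
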